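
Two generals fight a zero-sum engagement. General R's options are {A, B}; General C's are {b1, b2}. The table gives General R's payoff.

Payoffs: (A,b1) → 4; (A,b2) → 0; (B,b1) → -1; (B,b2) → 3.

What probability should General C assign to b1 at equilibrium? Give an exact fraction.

3/8

Row minima: A → 0, B → -1; maximin = 0.
Column maxima: b1 → 4, b2 → 3; minimax = 3.
0 ≠ 3, so there is no saddle point; optimal play is mixed.
Let General R play A with probability p. Expected payoff against b1: 4p + (-1)(1−p) = 5p − 1; against b2: 0p + 3(1−p) = −3p + 3.
Setting these equal: 5p − 1 = −3p + 3 ⇒ 8p = 4 ⇒ p = 1/2, and the value is (5)·(1/2) − 1 = 3/2.
For General C: with q = P(b1), equating A's and B's payoffs gives 4q = −4q + 3 ⇒ q = 3/8.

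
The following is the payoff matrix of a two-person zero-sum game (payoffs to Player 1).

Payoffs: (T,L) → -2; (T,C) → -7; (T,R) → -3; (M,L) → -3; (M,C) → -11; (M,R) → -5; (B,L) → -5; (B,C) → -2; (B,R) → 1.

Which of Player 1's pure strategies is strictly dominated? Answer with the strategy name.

T gives a strictly higher payoff than M against every column: -2 > -3, -7 > -11, -3 > -5.
So M is strictly dominated and Player 1 never plays it.

M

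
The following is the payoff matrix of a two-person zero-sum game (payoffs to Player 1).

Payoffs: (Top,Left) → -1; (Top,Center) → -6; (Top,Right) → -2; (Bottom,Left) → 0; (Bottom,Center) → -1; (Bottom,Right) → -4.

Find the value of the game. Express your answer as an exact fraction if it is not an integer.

Row minima: Top → -6, Bottom → -4; maximin = -4.
Column maxima: Left → 0, Center → -1, Right → -2; minimax = -2.
-4 ≠ -2, so there is no saddle point; optimal play is mixed.
Left is strictly dominated by Center (it gives Player 1 strictly more in every row), so Player 2 never plays it.
On the remaining 2×2 (Top, Bottom vs Center, Right):
Let Player 1 play Top with probability p. Expected payoff against Center: (-6)p + (-1)(1−p) = −5p − 1; against Right: (-2)p + (-4)(1−p) = 2p − 4.
Setting these equal: −5p − 1 = 2p − 4 ⇒ −7p = -3 ⇒ p = 3/7, and the value is (-5)·(3/7) − 1 = -22/7.
For Player 2: with q = P(Center), equating Top's and Bottom's payoffs gives −4q − 2 = 3q − 4 ⇒ q = 2/7.

-22/7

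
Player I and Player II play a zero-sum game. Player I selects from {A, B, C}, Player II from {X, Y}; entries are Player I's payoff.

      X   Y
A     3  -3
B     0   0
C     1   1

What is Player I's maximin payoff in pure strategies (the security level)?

1

Row minima: A → -3, B → 0, C → 1.
The best of these is 1.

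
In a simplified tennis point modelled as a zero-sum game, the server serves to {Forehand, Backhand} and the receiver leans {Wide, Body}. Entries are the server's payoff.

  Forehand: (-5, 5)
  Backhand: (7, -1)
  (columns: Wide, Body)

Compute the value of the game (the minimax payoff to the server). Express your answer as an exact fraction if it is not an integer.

5/3

Row minima: Forehand → -5, Backhand → -1; maximin = -1.
Column maxima: Wide → 7, Body → 5; minimax = 5.
-1 ≠ 5, so there is no saddle point; optimal play is mixed.
Let the server play Forehand with probability p. Expected payoff against Wide: (-5)p + 7(1−p) = −12p + 7; against Body: 5p + (-1)(1−p) = 6p − 1.
Setting these equal: −12p + 7 = 6p − 1 ⇒ −18p = -8 ⇒ p = 4/9, and the value is (-12)·(4/9) + 7 = 5/3.
For the receiver: with q = P(Wide), equating Forehand's and Backhand's payoffs gives −10q + 5 = 8q − 1 ⇒ q = 1/3.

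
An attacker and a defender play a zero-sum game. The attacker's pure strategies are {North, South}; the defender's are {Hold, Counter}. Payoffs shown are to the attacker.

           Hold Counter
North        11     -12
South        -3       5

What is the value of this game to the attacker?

Row minima: North → -12, South → -3; maximin = -3.
Column maxima: Hold → 11, Counter → 5; minimax = 5.
-3 ≠ 5, so there is no saddle point; optimal play is mixed.
Let the attacker play North with probability p. Expected payoff against Hold: 11p + (-3)(1−p) = 14p − 3; against Counter: (-12)p + 5(1−p) = −17p + 5.
Setting these equal: 14p − 3 = −17p + 5 ⇒ 31p = 8 ⇒ p = 8/31, and the value is (14)·(8/31) − 3 = 19/31.
For the defender: with q = P(Hold), equating North's and South's payoffs gives 23q − 12 = −8q + 5 ⇒ q = 17/31.

19/31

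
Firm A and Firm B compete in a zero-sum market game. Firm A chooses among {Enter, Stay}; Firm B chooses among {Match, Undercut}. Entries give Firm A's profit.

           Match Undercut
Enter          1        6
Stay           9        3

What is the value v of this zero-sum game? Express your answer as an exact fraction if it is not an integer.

Row minima: Enter → 1, Stay → 3; maximin = 3.
Column maxima: Match → 9, Undercut → 6; minimax = 6.
3 ≠ 6, so there is no saddle point; optimal play is mixed.
Let Firm A play Enter with probability p. Expected payoff against Match: 1p + 9(1−p) = −8p + 9; against Undercut: 6p + 3(1−p) = 3p + 3.
Setting these equal: −8p + 9 = 3p + 3 ⇒ −11p = -6 ⇒ p = 6/11, and the value is (-8)·(6/11) + 9 = 51/11.
For Firm B: with q = P(Match), equating Enter's and Stay's payoffs gives −5q + 6 = 6q + 3 ⇒ q = 3/11.

51/11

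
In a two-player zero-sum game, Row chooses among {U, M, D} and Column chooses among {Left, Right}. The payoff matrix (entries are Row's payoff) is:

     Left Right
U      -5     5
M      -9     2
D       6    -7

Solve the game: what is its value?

-5/23

Row minima: U → -5, M → -9, D → -7; maximin = -5.
Column maxima: Left → 6, Right → 5; minimax = 5.
-5 ≠ 5, so there is no saddle point; optimal play is mixed.
M is strictly dominated by U, so Row never plays it.
On the remaining 2×2 (U, D vs Left, Right):
Let Row play U with probability p. Expected payoff against Left: (-5)p + 6(1−p) = −11p + 6; against Right: 5p + (-7)(1−p) = 12p − 7.
Setting these equal: −11p + 6 = 12p − 7 ⇒ −23p = -13 ⇒ p = 13/23, and the value is (-11)·(13/23) + 6 = -5/23.
For Column: with q = P(Left), equating U's and D's payoffs gives −10q + 5 = 13q − 7 ⇒ q = 12/23.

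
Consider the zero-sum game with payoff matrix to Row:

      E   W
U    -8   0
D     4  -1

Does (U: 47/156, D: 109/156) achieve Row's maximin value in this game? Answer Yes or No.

No

Against E this mix gives (47/156)·(-8) + (109/156)·4 = 5/13.
Against W this mix gives (47/156)·0 + (109/156)·(-1) = -109/156.
Column will play W, holding Row to -109/156. Shifting weight toward the row that does better against W would raise this floor (the equalizing mix achieves -8/13 against both W and E), so the proposed strategy is not optimal.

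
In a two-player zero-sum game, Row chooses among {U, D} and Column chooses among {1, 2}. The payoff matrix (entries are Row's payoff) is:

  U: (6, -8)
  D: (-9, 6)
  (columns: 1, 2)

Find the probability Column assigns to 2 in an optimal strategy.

15/29

Row minima: U → -8, D → -9; maximin = -8.
Column maxima: 1 → 6, 2 → 6; minimax = 6.
-8 ≠ 6, so there is no saddle point; optimal play is mixed.
Let Row play U with probability p. Expected payoff against 1: 6p + (-9)(1−p) = 15p − 9; against 2: (-8)p + 6(1−p) = −14p + 6.
Setting these equal: 15p − 9 = −14p + 6 ⇒ 29p = 15 ⇒ p = 15/29, and the value is (15)·(15/29) − 9 = -36/29.
For Column: with q = P(1), equating U's and D's payoffs gives 14q − 8 = −15q + 6 ⇒ q = 14/29.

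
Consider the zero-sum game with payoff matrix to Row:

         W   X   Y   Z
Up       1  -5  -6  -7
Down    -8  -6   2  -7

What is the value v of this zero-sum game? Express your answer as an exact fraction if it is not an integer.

Row minima: Up → -7, Down → -8; maximin = -7.
Column maxima: W → 1, X → -5, Y → 2, Z → -7; minimax = -7.
Since maximin = minimax = -7, there is a saddle point and the value is -7.

-7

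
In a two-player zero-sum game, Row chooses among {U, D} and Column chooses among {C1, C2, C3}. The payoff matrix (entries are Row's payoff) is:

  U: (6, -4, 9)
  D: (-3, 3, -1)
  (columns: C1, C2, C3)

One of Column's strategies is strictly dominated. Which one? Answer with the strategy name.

C3

C1 holds Row's payoff strictly below C3 in every row: 6 < 9, -3 < -1.
So C3 is strictly dominated for Column.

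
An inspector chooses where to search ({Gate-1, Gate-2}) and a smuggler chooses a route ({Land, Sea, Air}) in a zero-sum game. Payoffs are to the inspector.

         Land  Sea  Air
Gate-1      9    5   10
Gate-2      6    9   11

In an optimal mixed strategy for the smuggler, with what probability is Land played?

Row minima: Gate-1 → 5, Gate-2 → 6; maximin = 6.
Column maxima: Land → 9, Sea → 9, Air → 11; minimax = 9.
6 ≠ 9, so there is no saddle point; optimal play is mixed.
Air is strictly dominated by Land (it gives the inspector strictly more in every row), so the smuggler never plays it.
On the remaining 2×2 (Gate-1, Gate-2 vs Land, Sea):
Let the inspector play Gate-1 with probability p. Expected payoff against Land: 9p + 6(1−p) = 3p + 6; against Sea: 5p + 9(1−p) = −4p + 9.
Setting these equal: 3p + 6 = −4p + 9 ⇒ 7p = 3 ⇒ p = 3/7, and the value is (3)·(3/7) + 6 = 51/7.
For the smuggler: with q = P(Land), equating Gate-1's and Gate-2's payoffs gives 4q + 5 = −3q + 9 ⇒ q = 4/7.

4/7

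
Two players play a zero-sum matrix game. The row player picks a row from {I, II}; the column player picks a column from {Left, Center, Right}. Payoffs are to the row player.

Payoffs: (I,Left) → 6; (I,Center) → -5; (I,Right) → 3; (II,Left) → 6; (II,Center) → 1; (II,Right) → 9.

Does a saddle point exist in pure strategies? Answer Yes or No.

Yes

Row minima: I → -5, II → 1; maximin = 1.
Column maxima: Left → 6, Center → 1, Right → 9; minimax = 1.
maximin = minimax = 1, so a saddle point exists.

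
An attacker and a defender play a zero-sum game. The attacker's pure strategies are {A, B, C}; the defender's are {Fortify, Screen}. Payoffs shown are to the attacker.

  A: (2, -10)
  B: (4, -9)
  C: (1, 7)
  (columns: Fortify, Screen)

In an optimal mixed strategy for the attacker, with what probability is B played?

Row minima: A → -10, B → -9, C → 1; maximin = 1.
Column maxima: Fortify → 4, Screen → 7; minimax = 4.
1 ≠ 4, so there is no saddle point; optimal play is mixed.
A is strictly dominated by B, so the attacker never plays it.
On the remaining 2×2 (B, C vs Fortify, Screen):
Let the attacker play B with probability p. Expected payoff against Fortify: 4p + 1(1−p) = 3p + 1; against Screen: (-9)p + 7(1−p) = −16p + 7.
Setting these equal: 3p + 1 = −16p + 7 ⇒ 19p = 6 ⇒ p = 6/19, and the value is (3)·(6/19) + 1 = 37/19.
For the defender: with q = P(Fortify), equating B's and C's payoffs gives 13q − 9 = −6q + 7 ⇒ q = 16/19.

6/19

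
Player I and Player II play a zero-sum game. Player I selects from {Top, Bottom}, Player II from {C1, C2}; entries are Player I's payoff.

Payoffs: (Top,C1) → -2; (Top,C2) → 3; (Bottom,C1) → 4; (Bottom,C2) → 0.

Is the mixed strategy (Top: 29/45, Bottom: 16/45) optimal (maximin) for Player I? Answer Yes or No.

No

Against C1 this mix gives (29/45)·(-2) + (16/45)·4 = 2/15.
Against C2 this mix gives (29/45)·3 + (16/45)·0 = 29/15.
Player II will play C1, holding Player I to 2/15. Shifting weight toward the row that does better against C1 would raise this floor (the equalizing mix achieves 4/3 against both C1 and C2), so the proposed strategy is not optimal.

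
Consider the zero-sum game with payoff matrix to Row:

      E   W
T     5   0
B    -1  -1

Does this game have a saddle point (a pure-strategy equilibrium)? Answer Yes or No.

Row minima: T → 0, B → -1; maximin = 0.
Column maxima: E → 5, W → 0; minimax = 0.
maximin = minimax = 0, so a saddle point exists.

Yes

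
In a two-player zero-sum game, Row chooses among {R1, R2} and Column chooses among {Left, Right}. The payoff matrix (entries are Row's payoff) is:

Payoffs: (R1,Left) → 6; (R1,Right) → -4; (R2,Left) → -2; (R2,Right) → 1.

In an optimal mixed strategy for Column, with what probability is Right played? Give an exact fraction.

8/13

Row minima: R1 → -4, R2 → -2; maximin = -2.
Column maxima: Left → 6, Right → 1; minimax = 1.
-2 ≠ 1, so there is no saddle point; optimal play is mixed.
Let Row play R1 with probability p. Expected payoff against Left: 6p + (-2)(1−p) = 8p − 2; against Right: (-4)p + 1(1−p) = −5p + 1.
Setting these equal: 8p − 2 = −5p + 1 ⇒ 13p = 3 ⇒ p = 3/13, and the value is (8)·(3/13) − 2 = -2/13.
For Column: with q = P(Left), equating R1's and R2's payoffs gives 10q − 4 = −3q + 1 ⇒ q = 5/13.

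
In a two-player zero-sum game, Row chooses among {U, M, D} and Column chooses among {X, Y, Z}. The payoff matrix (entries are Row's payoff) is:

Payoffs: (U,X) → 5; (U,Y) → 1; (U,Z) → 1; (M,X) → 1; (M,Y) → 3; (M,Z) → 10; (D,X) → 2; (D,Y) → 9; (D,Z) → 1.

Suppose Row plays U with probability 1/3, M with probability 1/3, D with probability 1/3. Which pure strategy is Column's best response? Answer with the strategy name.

If Column plays X, Row's expected payoff is (1/3)·5 + (1/3)·1 + (1/3)·2 = 8/3.
If Column plays Y, Row's expected payoff is (1/3)·1 + (1/3)·3 + (1/3)·9 = 13/3.
If Column plays Z, Row's expected payoff is (1/3)·1 + (1/3)·10 + (1/3)·1 = 4.
Column minimizes Row's payoff; the smallest is 8/3, so the best response is X.

X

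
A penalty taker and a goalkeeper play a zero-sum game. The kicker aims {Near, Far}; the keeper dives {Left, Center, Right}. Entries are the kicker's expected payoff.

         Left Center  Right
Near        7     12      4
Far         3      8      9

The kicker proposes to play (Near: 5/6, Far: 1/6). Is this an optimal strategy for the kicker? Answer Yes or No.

Against Left this mix gives (5/6)·7 + (1/6)·3 = 19/3.
Against Center this mix gives (5/6)·12 + (1/6)·8 = 34/3.
Against Right this mix gives (5/6)·4 + (1/6)·9 = 29/6.
The keeper will play Right, holding the kicker to 29/6. Shifting weight toward the row that does better against Right would raise this floor (the equalizing mix achieves 17/3 against both Right and Left), so the proposed strategy is not optimal.

No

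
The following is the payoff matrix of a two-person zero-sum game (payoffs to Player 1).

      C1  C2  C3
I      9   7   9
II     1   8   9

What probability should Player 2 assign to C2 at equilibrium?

8/9

Row minima: I → 7, II → 1; maximin = 7.
Column maxima: C1 → 9, C2 → 8, C3 → 9; minimax = 8.
7 ≠ 8, so there is no saddle point; optimal play is mixed.
C3 is strictly dominated by C2 (it gives Player 1 strictly more in every row), so Player 2 never plays it.
On the remaining 2×2 (I, II vs C1, C2):
Let Player 1 play I with probability p. Expected payoff against C1: 9p + 1(1−p) = 8p + 1; against C2: 7p + 8(1−p) = −p + 8.
Setting these equal: 8p + 1 = −p + 8 ⇒ 9p = 7 ⇒ p = 7/9, and the value is (8)·(7/9) + 1 = 65/9.
For Player 2: with q = P(C1), equating I's and II's payoffs gives 2q + 7 = −7q + 8 ⇒ q = 1/9.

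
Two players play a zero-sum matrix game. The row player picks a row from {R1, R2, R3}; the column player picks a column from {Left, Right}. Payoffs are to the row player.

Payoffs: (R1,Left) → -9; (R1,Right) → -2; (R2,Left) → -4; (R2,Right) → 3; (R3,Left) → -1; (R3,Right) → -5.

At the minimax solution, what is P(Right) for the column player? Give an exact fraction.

Row minima: R1 → -9, R2 → -4, R3 → -5; maximin = -4.
Column maxima: Left → -1, Right → 3; minimax = -1.
-4 ≠ -1, so there is no saddle point; optimal play is mixed.
R1 is strictly dominated by R2, so the row player never plays it.
On the remaining 2×2 (R2, R3 vs Left, Right):
Let the row player play R2 with probability p. Expected payoff against Left: (-4)p + (-1)(1−p) = −3p − 1; against Right: 3p + (-5)(1−p) = 8p − 5.
Setting these equal: −3p − 1 = 8p − 5 ⇒ −11p = -4 ⇒ p = 4/11, and the value is (-3)·(4/11) − 1 = -23/11.
For the column player: with q = P(Left), equating R2's and R3's payoffs gives −7q + 3 = 4q − 5 ⇒ q = 8/11.

3/11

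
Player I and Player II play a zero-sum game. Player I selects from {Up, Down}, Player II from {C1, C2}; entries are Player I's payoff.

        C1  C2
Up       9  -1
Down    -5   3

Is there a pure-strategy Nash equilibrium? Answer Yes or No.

No

Row minima: Up → -1, Down → -5; maximin = -1.
Column maxima: C1 → 9, C2 → 3; minimax = 3.
-1 ≠ 3, so no pure-strategy equilibrium exists.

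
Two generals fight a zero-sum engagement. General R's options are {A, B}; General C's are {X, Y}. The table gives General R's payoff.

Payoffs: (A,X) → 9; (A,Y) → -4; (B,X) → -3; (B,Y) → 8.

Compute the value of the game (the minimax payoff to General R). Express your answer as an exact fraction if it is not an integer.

5/2

Row minima: A → -4, B → -3; maximin = -3.
Column maxima: X → 9, Y → 8; minimax = 8.
-3 ≠ 8, so there is no saddle point; optimal play is mixed.
Let General R play A with probability p. Expected payoff against X: 9p + (-3)(1−p) = 12p − 3; against Y: (-4)p + 8(1−p) = −12p + 8.
Setting these equal: 12p − 3 = −12p + 8 ⇒ 24p = 11 ⇒ p = 11/24, and the value is (12)·(11/24) − 3 = 5/2.
For General C: with q = P(X), equating A's and B's payoffs gives 13q − 4 = −11q + 8 ⇒ q = 1/2.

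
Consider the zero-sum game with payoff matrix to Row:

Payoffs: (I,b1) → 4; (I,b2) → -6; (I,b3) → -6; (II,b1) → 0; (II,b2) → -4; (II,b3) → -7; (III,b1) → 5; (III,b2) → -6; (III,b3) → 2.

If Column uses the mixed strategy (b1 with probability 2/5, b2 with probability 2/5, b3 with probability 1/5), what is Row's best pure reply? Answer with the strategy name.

Expected payoff of I: (2/5)·4 + (2/5)·(-6) + (1/5)·(-6) = -2.
Expected payoff of II: (2/5)·0 + (2/5)·(-4) + (1/5)·(-7) = -3.
Expected payoff of III: (2/5)·5 + (2/5)·(-6) + (1/5)·2 = 0.
The largest is 0, so Row's best response is III.

III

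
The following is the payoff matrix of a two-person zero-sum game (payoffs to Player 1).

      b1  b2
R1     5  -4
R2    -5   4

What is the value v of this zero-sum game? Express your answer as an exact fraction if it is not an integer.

Row minima: R1 → -4, R2 → -5; maximin = -4.
Column maxima: b1 → 5, b2 → 4; minimax = 4.
-4 ≠ 4, so there is no saddle point; optimal play is mixed.
Let Player 1 play R1 with probability p. Expected payoff against b1: 5p + (-5)(1−p) = 10p − 5; against b2: (-4)p + 4(1−p) = −8p + 4.
Setting these equal: 10p − 5 = −8p + 4 ⇒ 18p = 9 ⇒ p = 1/2, and the value is (10)·(1/2) − 5 = 0.
For Player 2: with q = P(b1), equating R1's and R2's payoffs gives 9q − 4 = −9q + 4 ⇒ q = 4/9.

0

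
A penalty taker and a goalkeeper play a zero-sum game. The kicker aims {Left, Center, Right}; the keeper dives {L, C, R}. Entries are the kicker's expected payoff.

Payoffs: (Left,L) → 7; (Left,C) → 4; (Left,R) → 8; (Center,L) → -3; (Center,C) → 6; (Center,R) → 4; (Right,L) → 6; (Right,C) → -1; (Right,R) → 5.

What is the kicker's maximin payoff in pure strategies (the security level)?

4

Row minima: Left → 4, Center → -3, Right → -1.
The best of these is 4.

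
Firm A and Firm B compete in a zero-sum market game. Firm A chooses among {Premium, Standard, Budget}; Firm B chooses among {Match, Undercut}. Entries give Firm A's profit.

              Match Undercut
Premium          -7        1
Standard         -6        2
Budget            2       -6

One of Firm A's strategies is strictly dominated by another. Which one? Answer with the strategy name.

Premium

Standard gives a strictly higher payoff than Premium against every column: -6 > -7, 2 > 1.
So Premium is strictly dominated and Firm A never plays it.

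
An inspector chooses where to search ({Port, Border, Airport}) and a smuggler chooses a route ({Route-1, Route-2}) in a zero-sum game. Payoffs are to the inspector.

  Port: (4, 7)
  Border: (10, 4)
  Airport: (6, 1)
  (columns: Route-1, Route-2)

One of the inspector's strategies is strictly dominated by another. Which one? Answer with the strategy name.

Border gives a strictly higher payoff than Airport against every column: 10 > 6, 4 > 1.
So Airport is strictly dominated and the inspector never plays it.

Airport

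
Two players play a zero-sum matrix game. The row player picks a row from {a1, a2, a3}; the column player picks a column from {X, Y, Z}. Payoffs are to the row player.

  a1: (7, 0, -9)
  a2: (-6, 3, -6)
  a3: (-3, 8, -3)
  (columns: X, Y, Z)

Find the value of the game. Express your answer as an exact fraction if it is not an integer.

-3

Row minima: a1 → -9, a2 → -6, a3 → -3; maximin = -3.
Column maxima: X → 7, Y → 8, Z → -3; minimax = -3.
Since maximin = minimax = -3, there is a saddle point and the value is -3.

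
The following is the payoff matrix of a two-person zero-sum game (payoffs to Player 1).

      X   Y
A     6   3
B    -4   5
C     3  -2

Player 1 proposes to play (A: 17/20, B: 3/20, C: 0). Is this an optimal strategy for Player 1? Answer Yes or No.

No

Against X this mix gives (17/20)·6 + (3/20)·(-4) = 9/2.
Against Y this mix gives (17/20)·3 + (3/20)·5 = 33/10.
Player 2 will play Y, holding Player 1 to 33/10. Shifting weight toward the row that does better against Y would raise this floor (the equalizing mix achieves 7/2 against both Y and X), so the proposed strategy is not optimal.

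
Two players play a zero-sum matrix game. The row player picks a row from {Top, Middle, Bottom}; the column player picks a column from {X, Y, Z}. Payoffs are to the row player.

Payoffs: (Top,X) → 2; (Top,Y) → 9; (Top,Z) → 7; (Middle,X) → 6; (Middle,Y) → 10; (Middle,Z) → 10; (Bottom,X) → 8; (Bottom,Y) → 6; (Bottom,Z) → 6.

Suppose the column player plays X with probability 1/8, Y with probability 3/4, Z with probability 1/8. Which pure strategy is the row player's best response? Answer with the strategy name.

Expected payoff of Top: (1/8)·2 + (3/4)·9 + (1/8)·7 = 63/8.
Expected payoff of Middle: (1/8)·6 + (3/4)·10 + (1/8)·10 = 19/2.
Expected payoff of Bottom: (1/8)·8 + (3/4)·6 + (1/8)·6 = 25/4.
The largest is 19/2, so the row player's best response is Middle.

Middle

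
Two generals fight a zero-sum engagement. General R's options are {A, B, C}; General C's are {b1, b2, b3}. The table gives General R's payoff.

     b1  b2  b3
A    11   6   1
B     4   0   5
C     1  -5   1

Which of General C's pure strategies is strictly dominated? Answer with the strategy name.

b2 holds General R's payoff strictly below b1 in every row: 6 < 11, 0 < 4, -5 < 1.
So b1 is strictly dominated for General C.

b1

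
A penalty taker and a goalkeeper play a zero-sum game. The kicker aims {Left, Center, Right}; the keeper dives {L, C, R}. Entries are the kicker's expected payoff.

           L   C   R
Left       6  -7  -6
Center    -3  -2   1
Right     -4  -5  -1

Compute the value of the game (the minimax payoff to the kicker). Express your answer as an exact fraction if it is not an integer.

Row minima: Left → -7, Center → -3, Right → -5; maximin = -3.
Column maxima: L → 6, C → -2, R → 1; minimax = -2.
-3 ≠ -2, so there is no saddle point; optimal play is mixed.
Right is strictly dominated by Center, so the kicker never plays it.
R is strictly dominated by C (it gives the kicker strictly more in every row), so the keeper never plays it.
On the remaining 2×2 (Left, Center vs L, C):
Let the kicker play Left with probability p. Expected payoff against L: 6p + (-3)(1−p) = 9p − 3; against C: (-7)p + (-2)(1−p) = −5p − 2.
Setting these equal: 9p − 3 = −5p − 2 ⇒ 14p = 1 ⇒ p = 1/14, and the value is (9)·(1/14) − 3 = -33/14.
For the keeper: with q = P(L), equating Left's and Center's payoffs gives 13q − 7 = −q − 2 ⇒ q = 5/14.

-33/14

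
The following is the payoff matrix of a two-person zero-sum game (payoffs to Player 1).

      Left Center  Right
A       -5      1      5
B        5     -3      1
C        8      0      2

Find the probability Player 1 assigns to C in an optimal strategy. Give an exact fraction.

3/7

Row minima: A → -5, B → -3, C → 0; maximin = 0.
Column maxima: Left → 8, Center → 1, Right → 5; minimax = 1.
0 ≠ 1, so there is no saddle point; optimal play is mixed.
B is strictly dominated by C, so Player 1 never plays it.
Right is strictly dominated by Center (it gives Player 1 strictly more in every row), so Player 2 never plays it.
On the remaining 2×2 (A, C vs Left, Center):
Let Player 1 play A with probability p. Expected payoff against Left: (-5)p + 8(1−p) = −13p + 8; against Center: 1p + 0(1−p) = p.
Setting these equal: −13p + 8 = p ⇒ −14p = -8 ⇒ p = 4/7, and the value is (-13)·(4/7) + 8 = 4/7.
For Player 2: with q = P(Left), equating A's and C's payoffs gives −6q + 1 = 8q ⇒ q = 1/14.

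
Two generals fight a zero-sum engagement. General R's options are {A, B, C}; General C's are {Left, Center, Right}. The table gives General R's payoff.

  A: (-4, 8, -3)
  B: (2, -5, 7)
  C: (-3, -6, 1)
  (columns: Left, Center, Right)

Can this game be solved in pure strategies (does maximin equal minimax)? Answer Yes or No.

Row minima: A → -4, B → -5, C → -6; maximin = -4.
Column maxima: Left → 2, Center → 8, Right → 7; minimax = 2.
-4 ≠ 2, so no pure-strategy equilibrium exists.

No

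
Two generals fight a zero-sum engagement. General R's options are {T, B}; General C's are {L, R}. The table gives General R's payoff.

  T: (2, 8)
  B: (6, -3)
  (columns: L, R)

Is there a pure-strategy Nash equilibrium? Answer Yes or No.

Row minima: T → 2, B → -3; maximin = 2.
Column maxima: L → 6, R → 8; minimax = 6.
2 ≠ 6, so no pure-strategy equilibrium exists.

No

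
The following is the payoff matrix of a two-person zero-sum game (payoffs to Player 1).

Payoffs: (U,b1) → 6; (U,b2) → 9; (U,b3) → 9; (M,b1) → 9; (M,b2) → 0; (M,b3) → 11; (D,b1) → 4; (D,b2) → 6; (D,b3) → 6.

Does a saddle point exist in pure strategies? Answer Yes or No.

No

Row minima: U → 6, M → 0, D → 4; maximin = 6.
Column maxima: b1 → 9, b2 → 9, b3 → 11; minimax = 9.
6 ≠ 9, so no pure-strategy equilibrium exists.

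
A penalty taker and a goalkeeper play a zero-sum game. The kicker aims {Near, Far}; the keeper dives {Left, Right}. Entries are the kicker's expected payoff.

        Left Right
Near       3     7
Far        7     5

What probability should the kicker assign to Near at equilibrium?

Row minima: Near → 3, Far → 5; maximin = 5.
Column maxima: Left → 7, Right → 7; minimax = 7.
5 ≠ 7, so there is no saddle point; optimal play is mixed.
Let the kicker play Near with probability p. Expected payoff against Left: 3p + 7(1−p) = −4p + 7; against Right: 7p + 5(1−p) = 2p + 5.
Setting these equal: −4p + 7 = 2p + 5 ⇒ −6p = -2 ⇒ p = 1/3, and the value is (-4)·(1/3) + 7 = 17/3.
For the keeper: with q = P(Left), equating Near's and Far's payoffs gives −4q + 7 = 2q + 5 ⇒ q = 1/3.

1/3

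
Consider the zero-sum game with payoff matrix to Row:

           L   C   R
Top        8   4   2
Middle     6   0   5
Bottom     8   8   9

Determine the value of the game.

Row minima: Top → 2, Middle → 0, Bottom → 8; maximin = 8.
Column maxima: L → 8, C → 8, R → 9; minimax = 8.
Since maximin = minimax = 8, there is a saddle point and the value is 8.

8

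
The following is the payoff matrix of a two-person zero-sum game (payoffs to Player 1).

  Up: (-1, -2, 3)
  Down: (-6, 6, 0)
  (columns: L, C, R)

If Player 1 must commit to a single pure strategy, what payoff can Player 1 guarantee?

-2

Row minima: Up → -2, Down → -6.
The best of these is -2.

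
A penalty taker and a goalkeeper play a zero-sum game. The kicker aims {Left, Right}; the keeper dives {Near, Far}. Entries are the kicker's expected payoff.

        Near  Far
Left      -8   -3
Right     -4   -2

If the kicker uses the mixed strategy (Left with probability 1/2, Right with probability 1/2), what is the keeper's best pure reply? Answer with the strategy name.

If the keeper plays Near, the kicker's expected payoff is (1/2)·(-8) + (1/2)·(-4) = -6.
If the keeper plays Far, the kicker's expected payoff is (1/2)·(-3) + (1/2)·(-2) = -5/2.
The keeper minimizes the kicker's payoff; the smallest is -6, so the best response is Near.

Near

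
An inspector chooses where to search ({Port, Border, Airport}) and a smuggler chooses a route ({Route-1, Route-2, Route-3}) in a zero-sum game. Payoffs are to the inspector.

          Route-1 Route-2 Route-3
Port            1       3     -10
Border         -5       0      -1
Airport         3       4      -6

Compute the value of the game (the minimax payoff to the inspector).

-33/13

Row minima: Port → -10, Border → -5, Airport → -6; maximin = -5.
Column maxima: Route-1 → 3, Route-2 → 4, Route-3 → -1; minimax = -1.
-5 ≠ -1, so there is no saddle point; optimal play is mixed.
Port is strictly dominated by Airport, so the inspector never plays it.
Route-2 is strictly dominated by Route-1 (it gives the inspector strictly more in every row), so the smuggler never plays it.
On the remaining 2×2 (Border, Airport vs Route-1, Route-3):
Let the inspector play Border with probability p. Expected payoff against Route-1: (-5)p + 3(1−p) = −8p + 3; against Route-3: (-1)p + (-6)(1−p) = 5p − 6.
Setting these equal: −8p + 3 = 5p − 6 ⇒ −13p = -9 ⇒ p = 9/13, and the value is (-8)·(9/13) + 3 = -33/13.
For the smuggler: with q = P(Route-1), equating Border's and Airport's payoffs gives −4q − 1 = 9q − 6 ⇒ q = 5/13.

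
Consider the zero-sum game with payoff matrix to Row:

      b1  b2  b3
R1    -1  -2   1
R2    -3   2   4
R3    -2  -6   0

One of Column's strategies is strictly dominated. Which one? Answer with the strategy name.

b1 holds Row's payoff strictly below b3 in every row: -1 < 1, -3 < 4, -2 < 0.
So b3 is strictly dominated for Column.

b3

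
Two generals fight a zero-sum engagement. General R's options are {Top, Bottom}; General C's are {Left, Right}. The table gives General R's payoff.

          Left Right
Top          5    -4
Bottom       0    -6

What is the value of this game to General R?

-4

Row minima: Top → -4, Bottom → -6; maximin = -4.
Column maxima: Left → 5, Right → -4; minimax = -4.
Since maximin = minimax = -4, there is a saddle point and the value is -4.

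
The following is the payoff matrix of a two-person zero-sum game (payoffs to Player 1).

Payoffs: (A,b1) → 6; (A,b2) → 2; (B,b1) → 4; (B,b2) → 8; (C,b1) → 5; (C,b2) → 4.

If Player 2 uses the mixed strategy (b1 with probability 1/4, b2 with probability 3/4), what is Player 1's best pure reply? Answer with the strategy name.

Expected payoff of A: (1/4)·6 + (3/4)·2 = 3.
Expected payoff of B: (1/4)·4 + (3/4)·8 = 7.
Expected payoff of C: (1/4)·5 + (3/4)·4 = 17/4.
The largest is 7, so Player 1's best response is B.

B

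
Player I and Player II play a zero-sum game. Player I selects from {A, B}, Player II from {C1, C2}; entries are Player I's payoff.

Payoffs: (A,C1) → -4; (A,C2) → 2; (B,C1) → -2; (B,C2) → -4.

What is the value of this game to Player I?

Row minima: A → -4, B → -4; maximin = -4.
Column maxima: C1 → -2, C2 → 2; minimax = -2.
-4 ≠ -2, so there is no saddle point; optimal play is mixed.
Let Player I play A with probability p. Expected payoff against C1: (-4)p + (-2)(1−p) = −2p − 2; against C2: 2p + (-4)(1−p) = 6p − 4.
Setting these equal: −2p − 2 = 6p − 4 ⇒ −8p = -2 ⇒ p = 1/4, and the value is (-2)·(1/4) − 2 = -5/2.
For Player II: with q = P(C1), equating A's and B's payoffs gives −6q + 2 = 2q − 4 ⇒ q = 3/4.

-5/2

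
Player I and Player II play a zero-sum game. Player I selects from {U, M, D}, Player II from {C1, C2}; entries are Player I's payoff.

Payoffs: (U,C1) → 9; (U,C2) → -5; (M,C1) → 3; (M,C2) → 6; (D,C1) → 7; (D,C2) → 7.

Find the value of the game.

Row minima: U → -5, M → 3, D → 7; maximin = 7.
Column maxima: C1 → 9, C2 → 7; minimax = 7.
Since maximin = minimax = 7, there is a saddle point and the value is 7.

7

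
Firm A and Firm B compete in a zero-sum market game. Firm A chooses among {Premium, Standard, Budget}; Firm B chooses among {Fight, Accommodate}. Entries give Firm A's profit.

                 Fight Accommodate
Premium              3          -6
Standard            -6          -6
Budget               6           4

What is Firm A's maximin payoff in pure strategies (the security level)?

4

Row minima: Premium → -6, Standard → -6, Budget → 4.
The best of these is 4.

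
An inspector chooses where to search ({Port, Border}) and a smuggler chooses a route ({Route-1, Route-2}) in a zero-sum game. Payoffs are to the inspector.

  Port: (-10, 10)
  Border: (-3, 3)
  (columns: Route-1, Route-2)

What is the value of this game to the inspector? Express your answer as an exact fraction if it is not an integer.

Row minima: Port → -10, Border → -3; maximin = -3.
Column maxima: Route-1 → -3, Route-2 → 10; minimax = -3.
Since maximin = minimax = -3, there is a saddle point and the value is -3.

-3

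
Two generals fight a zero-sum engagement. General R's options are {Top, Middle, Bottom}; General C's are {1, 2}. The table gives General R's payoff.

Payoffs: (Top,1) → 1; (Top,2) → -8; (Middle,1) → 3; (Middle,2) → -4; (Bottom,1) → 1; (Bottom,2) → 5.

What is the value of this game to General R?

19/11

Row minima: Top → -8, Middle → -4, Bottom → 1; maximin = 1.
Column maxima: 1 → 3, 2 → 5; minimax = 3.
1 ≠ 3, so there is no saddle point; optimal play is mixed.
Top is strictly dominated by Middle, so General R never plays it.
On the remaining 2×2 (Middle, Bottom vs 1, 2):
Let General R play Middle with probability p. Expected payoff against 1: 3p + 1(1−p) = 2p + 1; against 2: (-4)p + 5(1−p) = −9p + 5.
Setting these equal: 2p + 1 = −9p + 5 ⇒ 11p = 4 ⇒ p = 4/11, and the value is (2)·(4/11) + 1 = 19/11.
For General C: with q = P(1), equating Middle's and Bottom's payoffs gives 7q − 4 = −4q + 5 ⇒ q = 9/11.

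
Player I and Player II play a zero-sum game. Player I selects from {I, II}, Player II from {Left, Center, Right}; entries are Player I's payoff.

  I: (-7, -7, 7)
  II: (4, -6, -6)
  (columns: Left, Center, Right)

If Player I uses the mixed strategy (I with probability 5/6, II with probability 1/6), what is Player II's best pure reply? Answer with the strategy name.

Center

If Player II plays Left, Player I's expected payoff is (5/6)·(-7) + (1/6)·4 = -31/6.
If Player II plays Center, Player I's expected payoff is (5/6)·(-7) + (1/6)·(-6) = -41/6.
If Player II plays Right, Player I's expected payoff is (5/6)·7 + (1/6)·(-6) = 29/6.
Player II minimizes Player I's payoff; the smallest is -41/6, so the best response is Center.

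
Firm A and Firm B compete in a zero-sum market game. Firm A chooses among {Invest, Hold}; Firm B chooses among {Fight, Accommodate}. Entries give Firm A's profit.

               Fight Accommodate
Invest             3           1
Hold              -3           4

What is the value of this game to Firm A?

Row minima: Invest → 1, Hold → -3; maximin = 1.
Column maxima: Fight → 3, Accommodate → 4; minimax = 3.
1 ≠ 3, so there is no saddle point; optimal play is mixed.
Let Firm A play Invest with probability p. Expected payoff against Fight: 3p + (-3)(1−p) = 6p − 3; against Accommodate: 1p + 4(1−p) = −3p + 4.
Setting these equal: 6p − 3 = −3p + 4 ⇒ 9p = 7 ⇒ p = 7/9, and the value is (6)·(7/9) − 3 = 5/3.
For Firm B: with q = P(Fight), equating Invest's and Hold's payoffs gives 2q + 1 = −7q + 4 ⇒ q = 1/3.

5/3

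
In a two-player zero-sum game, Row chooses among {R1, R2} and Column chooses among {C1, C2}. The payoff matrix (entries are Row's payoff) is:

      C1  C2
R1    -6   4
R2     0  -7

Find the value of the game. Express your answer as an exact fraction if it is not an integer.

-42/17

Row minima: R1 → -6, R2 → -7; maximin = -6.
Column maxima: C1 → 0, C2 → 4; minimax = 0.
-6 ≠ 0, so there is no saddle point; optimal play is mixed.
Let Row play R1 with probability p. Expected payoff against C1: (-6)p + 0(1−p) = −6p; against C2: 4p + (-7)(1−p) = 11p − 7.
Setting these equal: −6p = 11p − 7 ⇒ −17p = -7 ⇒ p = 7/17, and the value is (-6)·(7/17) = -42/17.
For Column: with q = P(C1), equating R1's and R2's payoffs gives −10q + 4 = 7q − 7 ⇒ q = 11/17.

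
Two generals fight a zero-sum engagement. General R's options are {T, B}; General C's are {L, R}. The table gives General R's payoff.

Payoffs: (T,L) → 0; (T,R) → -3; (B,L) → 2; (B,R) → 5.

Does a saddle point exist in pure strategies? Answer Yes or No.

Yes

Row minima: T → -3, B → 2; maximin = 2.
Column maxima: L → 2, R → 5; minimax = 2.
maximin = minimax = 2, so a saddle point exists.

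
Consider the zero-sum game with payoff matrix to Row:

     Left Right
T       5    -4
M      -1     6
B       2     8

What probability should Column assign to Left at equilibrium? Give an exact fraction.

Row minima: T → -4, M → -1, B → 2; maximin = 2.
Column maxima: Left → 5, Right → 8; minimax = 5.
2 ≠ 5, so there is no saddle point; optimal play is mixed.
M is strictly dominated by B, so Row never plays it.
On the remaining 2×2 (T, B vs Left, Right):
Let Row play T with probability p. Expected payoff against Left: 5p + 2(1−p) = 3p + 2; against Right: (-4)p + 8(1−p) = −12p + 8.
Setting these equal: 3p + 2 = −12p + 8 ⇒ 15p = 6 ⇒ p = 2/5, and the value is (3)·(2/5) + 2 = 16/5.
For Column: with q = P(Left), equating T's and B's payoffs gives 9q − 4 = −6q + 8 ⇒ q = 4/5.

4/5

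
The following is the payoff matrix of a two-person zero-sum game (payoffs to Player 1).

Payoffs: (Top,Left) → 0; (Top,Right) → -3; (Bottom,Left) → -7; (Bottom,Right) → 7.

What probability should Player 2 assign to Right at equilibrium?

7/17

Row minima: Top → -3, Bottom → -7; maximin = -3.
Column maxima: Left → 0, Right → 7; minimax = 0.
-3 ≠ 0, so there is no saddle point; optimal play is mixed.
Let Player 1 play Top with probability p. Expected payoff against Left: 0p + (-7)(1−p) = 7p − 7; against Right: (-3)p + 7(1−p) = −10p + 7.
Setting these equal: 7p − 7 = −10p + 7 ⇒ 17p = 14 ⇒ p = 14/17, and the value is (7)·(14/17) − 7 = -21/17.
For Player 2: with q = P(Left), equating Top's and Bottom's payoffs gives 3q − 3 = −14q + 7 ⇒ q = 10/17.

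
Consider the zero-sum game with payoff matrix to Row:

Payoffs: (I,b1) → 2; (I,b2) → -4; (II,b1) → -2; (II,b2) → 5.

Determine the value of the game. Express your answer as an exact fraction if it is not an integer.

2/13

Row minima: I → -4, II → -2; maximin = -2.
Column maxima: b1 → 2, b2 → 5; minimax = 2.
-2 ≠ 2, so there is no saddle point; optimal play is mixed.
Let Row play I with probability p. Expected payoff against b1: 2p + (-2)(1−p) = 4p − 2; against b2: (-4)p + 5(1−p) = −9p + 5.
Setting these equal: 4p − 2 = −9p + 5 ⇒ 13p = 7 ⇒ p = 7/13, and the value is (4)·(7/13) − 2 = 2/13.
For Column: with q = P(b1), equating I's and II's payoffs gives 6q − 4 = −7q + 5 ⇒ q = 9/13.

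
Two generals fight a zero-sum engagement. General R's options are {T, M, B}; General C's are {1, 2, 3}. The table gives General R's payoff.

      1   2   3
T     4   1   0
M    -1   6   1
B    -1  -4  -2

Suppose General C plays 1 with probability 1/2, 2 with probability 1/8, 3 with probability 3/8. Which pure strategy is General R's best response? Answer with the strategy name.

Expected payoff of T: (1/2)·4 + (1/8)·1 + (3/8)·0 = 17/8.
Expected payoff of M: (1/2)·(-1) + (1/8)·6 + (3/8)·1 = 5/8.
Expected payoff of B: (1/2)·(-1) + (1/8)·(-4) + (3/8)·(-2) = -7/4.
The largest is 17/8, so General R's best response is T.

T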